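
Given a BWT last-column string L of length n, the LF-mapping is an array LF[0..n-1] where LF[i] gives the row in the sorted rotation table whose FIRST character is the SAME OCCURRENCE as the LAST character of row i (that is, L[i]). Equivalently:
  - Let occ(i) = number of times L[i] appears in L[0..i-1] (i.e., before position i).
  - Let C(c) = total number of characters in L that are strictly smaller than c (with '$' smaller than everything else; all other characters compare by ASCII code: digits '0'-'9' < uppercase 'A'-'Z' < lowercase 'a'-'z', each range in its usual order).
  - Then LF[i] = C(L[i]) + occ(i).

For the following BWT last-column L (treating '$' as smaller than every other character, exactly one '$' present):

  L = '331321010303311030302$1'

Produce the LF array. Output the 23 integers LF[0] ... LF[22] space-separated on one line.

Char counts: '$':1, '0':6, '1':6, '2':2, '3':8
C (first-col start): C('$')=0, C('0')=1, C('1')=7, C('2')=13, C('3')=15
L[0]='3': occ=0, LF[0]=C('3')+0=15+0=15
L[1]='3': occ=1, LF[1]=C('3')+1=15+1=16
L[2]='1': occ=0, LF[2]=C('1')+0=7+0=7
L[3]='3': occ=2, LF[3]=C('3')+2=15+2=17
L[4]='2': occ=0, LF[4]=C('2')+0=13+0=13
L[5]='1': occ=1, LF[5]=C('1')+1=7+1=8
L[6]='0': occ=0, LF[6]=C('0')+0=1+0=1
L[7]='1': occ=2, LF[7]=C('1')+2=7+2=9
L[8]='0': occ=1, LF[8]=C('0')+1=1+1=2
L[9]='3': occ=3, LF[9]=C('3')+3=15+3=18
L[10]='0': occ=2, LF[10]=C('0')+2=1+2=3
L[11]='3': occ=4, LF[11]=C('3')+4=15+4=19
L[12]='3': occ=5, LF[12]=C('3')+5=15+5=20
L[13]='1': occ=3, LF[13]=C('1')+3=7+3=10
L[14]='1': occ=4, LF[14]=C('1')+4=7+4=11
L[15]='0': occ=3, LF[15]=C('0')+3=1+3=4
L[16]='3': occ=6, LF[16]=C('3')+6=15+6=21
L[17]='0': occ=4, LF[17]=C('0')+4=1+4=5
L[18]='3': occ=7, LF[18]=C('3')+7=15+7=22
L[19]='0': occ=5, LF[19]=C('0')+5=1+5=6
L[20]='2': occ=1, LF[20]=C('2')+1=13+1=14
L[21]='$': occ=0, LF[21]=C('$')+0=0+0=0
L[22]='1': occ=5, LF[22]=C('1')+5=7+5=12

Answer: 15 16 7 17 13 8 1 9 2 18 3 19 20 10 11 4 21 5 22 6 14 0 12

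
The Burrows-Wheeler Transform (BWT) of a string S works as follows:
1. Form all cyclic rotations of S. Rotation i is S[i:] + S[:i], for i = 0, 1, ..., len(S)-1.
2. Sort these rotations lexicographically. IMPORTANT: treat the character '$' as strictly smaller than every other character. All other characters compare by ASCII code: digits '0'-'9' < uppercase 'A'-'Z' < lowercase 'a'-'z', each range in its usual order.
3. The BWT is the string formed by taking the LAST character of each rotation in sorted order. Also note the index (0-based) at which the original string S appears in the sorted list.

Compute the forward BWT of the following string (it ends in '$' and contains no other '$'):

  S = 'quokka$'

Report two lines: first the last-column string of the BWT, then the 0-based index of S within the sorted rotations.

Answer: akkou$q
5

Derivation:
All 7 rotations (rotation i = S[i:]+S[:i]):
  rot[0] = quokka$
  rot[1] = uokka$q
  rot[2] = okka$qu
  rot[3] = kka$quo
  rot[4] = ka$quok
  rot[5] = a$quokk
  rot[6] = $quokka
Sorted (with $ < everything):
  sorted[0] = $quokka  (last char: 'a')
  sorted[1] = a$quokk  (last char: 'k')
  sorted[2] = ka$quok  (last char: 'k')
  sorted[3] = kka$quo  (last char: 'o')
  sorted[4] = okka$qu  (last char: 'u')
  sorted[5] = quokka$  (last char: '$')
  sorted[6] = uokka$q  (last char: 'q')
Last column: akkou$q
Original string S is at sorted index 5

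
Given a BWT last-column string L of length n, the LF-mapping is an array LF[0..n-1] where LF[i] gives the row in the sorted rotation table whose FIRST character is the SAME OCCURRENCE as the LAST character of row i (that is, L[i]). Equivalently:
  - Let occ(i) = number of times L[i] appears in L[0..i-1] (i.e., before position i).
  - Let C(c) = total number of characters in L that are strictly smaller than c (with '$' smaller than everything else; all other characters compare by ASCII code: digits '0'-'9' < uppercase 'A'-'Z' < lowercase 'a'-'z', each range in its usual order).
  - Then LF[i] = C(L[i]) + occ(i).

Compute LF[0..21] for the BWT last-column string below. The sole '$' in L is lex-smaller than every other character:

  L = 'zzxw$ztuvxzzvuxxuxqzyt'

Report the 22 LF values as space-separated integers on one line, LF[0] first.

Answer: 16 17 10 9 0 18 2 4 7 11 19 20 8 5 12 13 6 14 1 21 15 3

Derivation:
Char counts: '$':1, 'q':1, 't':2, 'u':3, 'v':2, 'w':1, 'x':5, 'y':1, 'z':6
C (first-col start): C('$')=0, C('q')=1, C('t')=2, C('u')=4, C('v')=7, C('w')=9, C('x')=10, C('y')=15, C('z')=16
L[0]='z': occ=0, LF[0]=C('z')+0=16+0=16
L[1]='z': occ=1, LF[1]=C('z')+1=16+1=17
L[2]='x': occ=0, LF[2]=C('x')+0=10+0=10
L[3]='w': occ=0, LF[3]=C('w')+0=9+0=9
L[4]='$': occ=0, LF[4]=C('$')+0=0+0=0
L[5]='z': occ=2, LF[5]=C('z')+2=16+2=18
L[6]='t': occ=0, LF[6]=C('t')+0=2+0=2
L[7]='u': occ=0, LF[7]=C('u')+0=4+0=4
L[8]='v': occ=0, LF[8]=C('v')+0=7+0=7
L[9]='x': occ=1, LF[9]=C('x')+1=10+1=11
L[10]='z': occ=3, LF[10]=C('z')+3=16+3=19
L[11]='z': occ=4, LF[11]=C('z')+4=16+4=20
L[12]='v': occ=1, LF[12]=C('v')+1=7+1=8
L[13]='u': occ=1, LF[13]=C('u')+1=4+1=5
L[14]='x': occ=2, LF[14]=C('x')+2=10+2=12
L[15]='x': occ=3, LF[15]=C('x')+3=10+3=13
L[16]='u': occ=2, LF[16]=C('u')+2=4+2=6
L[17]='x': occ=4, LF[17]=C('x')+4=10+4=14
L[18]='q': occ=0, LF[18]=C('q')+0=1+0=1
L[19]='z': occ=5, LF[19]=C('z')+5=16+5=21
L[20]='y': occ=0, LF[20]=C('y')+0=15+0=15
L[21]='t': occ=1, LF[21]=C('t')+1=2+1=3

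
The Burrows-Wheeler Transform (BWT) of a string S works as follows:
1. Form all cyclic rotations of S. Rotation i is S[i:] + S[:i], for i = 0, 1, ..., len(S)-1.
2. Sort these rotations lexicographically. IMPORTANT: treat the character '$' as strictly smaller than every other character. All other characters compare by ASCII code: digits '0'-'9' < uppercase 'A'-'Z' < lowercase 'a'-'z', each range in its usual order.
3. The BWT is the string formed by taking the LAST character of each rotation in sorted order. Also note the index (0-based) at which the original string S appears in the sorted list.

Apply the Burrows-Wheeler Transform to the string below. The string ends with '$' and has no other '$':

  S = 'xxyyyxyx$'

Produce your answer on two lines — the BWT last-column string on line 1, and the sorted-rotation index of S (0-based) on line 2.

All 9 rotations (rotation i = S[i:]+S[:i]):
  rot[0] = xxyyyxyx$
  rot[1] = xyyyxyx$x
  rot[2] = yyyxyx$xx
  rot[3] = yyxyx$xxy
  rot[4] = yxyx$xxyy
  rot[5] = xyx$xxyyy
  rot[6] = yx$xxyyyx
  rot[7] = x$xxyyyxy
  rot[8] = $xxyyyxyx
Sorted (with $ < everything):
  sorted[0] = $xxyyyxyx  (last char: 'x')
  sorted[1] = x$xxyyyxy  (last char: 'y')
  sorted[2] = xxyyyxyx$  (last char: '$')
  sorted[3] = xyx$xxyyy  (last char: 'y')
  sorted[4] = xyyyxyx$x  (last char: 'x')
  sorted[5] = yx$xxyyyx  (last char: 'x')
  sorted[6] = yxyx$xxyy  (last char: 'y')
  sorted[7] = yyxyx$xxy  (last char: 'y')
  sorted[8] = yyyxyx$xx  (last char: 'x')
Last column: xy$yxxyyx
Original string S is at sorted index 2

Answer: xy$yxxyyx
2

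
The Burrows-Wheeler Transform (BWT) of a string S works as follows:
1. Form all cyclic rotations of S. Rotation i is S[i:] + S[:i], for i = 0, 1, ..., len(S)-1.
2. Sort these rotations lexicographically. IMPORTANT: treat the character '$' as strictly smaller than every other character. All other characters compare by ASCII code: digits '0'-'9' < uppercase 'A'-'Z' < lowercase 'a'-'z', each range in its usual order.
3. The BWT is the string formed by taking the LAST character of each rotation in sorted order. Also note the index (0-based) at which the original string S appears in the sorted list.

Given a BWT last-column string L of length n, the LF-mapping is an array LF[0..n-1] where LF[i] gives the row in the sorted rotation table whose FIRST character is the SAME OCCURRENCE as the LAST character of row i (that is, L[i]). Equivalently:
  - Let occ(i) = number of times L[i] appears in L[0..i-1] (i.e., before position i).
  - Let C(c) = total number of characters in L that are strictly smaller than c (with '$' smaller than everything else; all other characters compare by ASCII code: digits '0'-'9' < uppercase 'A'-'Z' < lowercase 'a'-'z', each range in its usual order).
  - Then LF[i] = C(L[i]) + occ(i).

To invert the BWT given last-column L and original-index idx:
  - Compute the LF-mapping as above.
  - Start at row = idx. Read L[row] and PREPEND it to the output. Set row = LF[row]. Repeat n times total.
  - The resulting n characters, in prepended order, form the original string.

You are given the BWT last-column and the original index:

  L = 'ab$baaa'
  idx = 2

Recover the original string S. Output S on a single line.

Answer: aababa$

Derivation:
LF mapping: 1 5 0 6 2 3 4
Walk LF starting at row 2, prepending L[row]:
  step 1: row=2, L[2]='$', prepend. Next row=LF[2]=0
  step 2: row=0, L[0]='a', prepend. Next row=LF[0]=1
  step 3: row=1, L[1]='b', prepend. Next row=LF[1]=5
  step 4: row=5, L[5]='a', prepend. Next row=LF[5]=3
  step 5: row=3, L[3]='b', prepend. Next row=LF[3]=6
  step 6: row=6, L[6]='a', prepend. Next row=LF[6]=4
  step 7: row=4, L[4]='a', prepend. Next row=LF[4]=2
Reversed output: aababa$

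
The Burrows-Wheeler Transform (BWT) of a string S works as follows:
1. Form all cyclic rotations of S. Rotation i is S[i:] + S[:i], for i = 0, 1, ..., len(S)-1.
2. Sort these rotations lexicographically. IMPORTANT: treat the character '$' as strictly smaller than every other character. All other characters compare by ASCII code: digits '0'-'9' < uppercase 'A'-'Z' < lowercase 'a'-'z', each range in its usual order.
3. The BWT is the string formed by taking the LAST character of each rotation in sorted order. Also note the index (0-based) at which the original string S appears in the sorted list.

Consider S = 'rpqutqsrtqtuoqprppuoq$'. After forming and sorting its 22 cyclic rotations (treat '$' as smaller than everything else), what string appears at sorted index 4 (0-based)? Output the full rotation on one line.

All 22 rotations (rotation i = S[i:]+S[:i]):
  rot[0] = rpqutqsrtqtuoqprppuoq$
  rot[1] = pqutqsrtqtuoqprppuoq$r
  rot[2] = qutqsrtqtuoqprppuoq$rp
  rot[3] = utqsrtqtuoqprppuoq$rpq
  rot[4] = tqsrtqtuoqprppuoq$rpqu
  rot[5] = qsrtqtuoqprppuoq$rpqut
  rot[6] = srtqtuoqprppuoq$rpqutq
  rot[7] = rtqtuoqprppuoq$rpqutqs
  rot[8] = tqtuoqprppuoq$rpqutqsr
  rot[9] = qtuoqprppuoq$rpqutqsrt
  rot[10] = tuoqprppuoq$rpqutqsrtq
  rot[11] = uoqprppuoq$rpqutqsrtqt
  rot[12] = oqprppuoq$rpqutqsrtqtu
  rot[13] = qprppuoq$rpqutqsrtqtuo
  rot[14] = prppuoq$rpqutqsrtqtuoq
  rot[15] = rppuoq$rpqutqsrtqtuoqp
  rot[16] = ppuoq$rpqutqsrtqtuoqpr
  rot[17] = puoq$rpqutqsrtqtuoqprp
  rot[18] = uoq$rpqutqsrtqtuoqprpp
  rot[19] = oq$rpqutqsrtqtuoqprppu
  rot[20] = q$rpqutqsrtqtuoqprppuo
  rot[21] = $rpqutqsrtqtuoqprppuoq
Sorted (with $ < everything):
  sorted[0] = $rpqutqsrtqtuoqprppuoq
  sorted[1] = oq$rpqutqsrtqtuoqprppu
  sorted[2] = oqprppuoq$rpqutqsrtqtu
  sorted[3] = ppuoq$rpqutqsrtqtuoqpr
  sorted[4] = pqutqsrtqtuoqprppuoq$r
  sorted[5] = prppuoq$rpqutqsrtqtuoq
  sorted[6] = puoq$rpqutqsrtqtuoqprp
  sorted[7] = q$rpqutqsrtqtuoqprppuo
  sorted[8] = qprppuoq$rpqutqsrtqtuo
  sorted[9] = qsrtqtuoqprppuoq$rpqut
  sorted[10] = qtuoqprppuoq$rpqutqsrt
  sorted[11] = qutqsrtqtuoqprppuoq$rp
  sorted[12] = rppuoq$rpqutqsrtqtuoqp
  sorted[13] = rpqutqsrtqtuoqprppuoq$
  sorted[14] = rtqtuoqprppuoq$rpqutqs
  sorted[15] = srtqtuoqprppuoq$rpqutq
  sorted[16] = tqsrtqtuoqprppuoq$rpqu
  sorted[17] = tqtuoqprppuoq$rpqutqsr
  sorted[18] = tuoqprppuoq$rpqutqsrtq
  sorted[19] = uoq$rpqutqsrtqtuoqprpp
  sorted[20] = uoqprppuoq$rpqutqsrtqt
  sorted[21] = utqsrtqtuoqprppuoq$rpq
sorted[4] = pqutqsrtqtuoqprppuoq$r

Answer: pqutqsrtqtuoqprppuoq$r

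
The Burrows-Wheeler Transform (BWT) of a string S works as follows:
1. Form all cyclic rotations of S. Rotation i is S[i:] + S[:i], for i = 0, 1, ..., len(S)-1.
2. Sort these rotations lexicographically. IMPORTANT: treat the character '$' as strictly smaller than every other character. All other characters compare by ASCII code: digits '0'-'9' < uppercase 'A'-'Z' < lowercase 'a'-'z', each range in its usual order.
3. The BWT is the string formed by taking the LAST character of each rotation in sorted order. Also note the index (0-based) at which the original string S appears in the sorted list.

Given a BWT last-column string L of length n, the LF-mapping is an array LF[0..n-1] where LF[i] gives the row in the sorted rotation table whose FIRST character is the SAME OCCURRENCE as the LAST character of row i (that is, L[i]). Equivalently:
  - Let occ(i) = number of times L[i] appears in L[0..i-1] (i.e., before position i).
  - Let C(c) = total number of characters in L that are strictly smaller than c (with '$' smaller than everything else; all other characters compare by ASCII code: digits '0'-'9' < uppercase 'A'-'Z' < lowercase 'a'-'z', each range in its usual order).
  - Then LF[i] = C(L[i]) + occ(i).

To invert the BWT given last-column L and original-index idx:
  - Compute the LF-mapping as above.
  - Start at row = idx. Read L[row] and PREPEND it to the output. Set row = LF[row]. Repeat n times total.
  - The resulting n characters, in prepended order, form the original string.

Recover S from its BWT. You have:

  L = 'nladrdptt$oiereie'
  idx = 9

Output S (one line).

LF mapping: 10 9 1 2 13 3 12 15 16 0 11 7 4 14 5 8 6
Walk LF starting at row 9, prepending L[row]:
  step 1: row=9, L[9]='$', prepend. Next row=LF[9]=0
  step 2: row=0, L[0]='n', prepend. Next row=LF[0]=10
  step 3: row=10, L[10]='o', prepend. Next row=LF[10]=11
  step 4: row=11, L[11]='i', prepend. Next row=LF[11]=7
  step 5: row=7, L[7]='t', prepend. Next row=LF[7]=15
  step 6: row=15, L[15]='i', prepend. Next row=LF[15]=8
  step 7: row=8, L[8]='t', prepend. Next row=LF[8]=16
  step 8: row=16, L[16]='e', prepend. Next row=LF[16]=6
  step 9: row=6, L[6]='p', prepend. Next row=LF[6]=12
  step 10: row=12, L[12]='e', prepend. Next row=LF[12]=4
  step 11: row=4, L[4]='r', prepend. Next row=LF[4]=13
  step 12: row=13, L[13]='r', prepend. Next row=LF[13]=14
  step 13: row=14, L[14]='e', prepend. Next row=LF[14]=5
  step 14: row=5, L[5]='d', prepend. Next row=LF[5]=3
  step 15: row=3, L[3]='d', prepend. Next row=LF[3]=2
  step 16: row=2, L[2]='a', prepend. Next row=LF[2]=1
  step 17: row=1, L[1]='l', prepend. Next row=LF[1]=9
Reversed output: ladderrepetition$

Answer: ladderrepetition$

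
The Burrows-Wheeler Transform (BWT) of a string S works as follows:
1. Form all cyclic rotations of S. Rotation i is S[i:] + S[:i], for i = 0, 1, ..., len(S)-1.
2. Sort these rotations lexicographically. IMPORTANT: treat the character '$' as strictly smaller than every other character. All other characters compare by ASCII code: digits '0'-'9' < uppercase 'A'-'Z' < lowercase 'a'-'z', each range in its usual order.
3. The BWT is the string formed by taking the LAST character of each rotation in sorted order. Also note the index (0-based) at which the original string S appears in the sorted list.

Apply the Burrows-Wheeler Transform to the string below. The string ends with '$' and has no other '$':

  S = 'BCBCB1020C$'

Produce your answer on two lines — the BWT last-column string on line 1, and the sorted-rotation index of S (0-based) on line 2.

Answer: C12B0CC$0BB
7

Derivation:
All 11 rotations (rotation i = S[i:]+S[:i]):
  rot[0] = BCBCB1020C$
  rot[1] = CBCB1020C$B
  rot[2] = BCB1020C$BC
  rot[3] = CB1020C$BCB
  rot[4] = B1020C$BCBC
  rot[5] = 1020C$BCBCB
  rot[6] = 020C$BCBCB1
  rot[7] = 20C$BCBCB10
  rot[8] = 0C$BCBCB102
  rot[9] = C$BCBCB1020
  rot[10] = $BCBCB1020C
Sorted (with $ < everything):
  sorted[0] = $BCBCB1020C  (last char: 'C')
  sorted[1] = 020C$BCBCB1  (last char: '1')
  sorted[2] = 0C$BCBCB102  (last char: '2')
  sorted[3] = 1020C$BCBCB  (last char: 'B')
  sorted[4] = 20C$BCBCB10  (last char: '0')
  sorted[5] = B1020C$BCBC  (last char: 'C')
  sorted[6] = BCB1020C$BC  (last char: 'C')
  sorted[7] = BCBCB1020C$  (last char: '$')
  sorted[8] = C$BCBCB1020  (last char: '0')
  sorted[9] = CB1020C$BCB  (last char: 'B')
  sorted[10] = CBCB1020C$B  (last char: 'B')
Last column: C12B0CC$0BB
Original string S is at sorted index 7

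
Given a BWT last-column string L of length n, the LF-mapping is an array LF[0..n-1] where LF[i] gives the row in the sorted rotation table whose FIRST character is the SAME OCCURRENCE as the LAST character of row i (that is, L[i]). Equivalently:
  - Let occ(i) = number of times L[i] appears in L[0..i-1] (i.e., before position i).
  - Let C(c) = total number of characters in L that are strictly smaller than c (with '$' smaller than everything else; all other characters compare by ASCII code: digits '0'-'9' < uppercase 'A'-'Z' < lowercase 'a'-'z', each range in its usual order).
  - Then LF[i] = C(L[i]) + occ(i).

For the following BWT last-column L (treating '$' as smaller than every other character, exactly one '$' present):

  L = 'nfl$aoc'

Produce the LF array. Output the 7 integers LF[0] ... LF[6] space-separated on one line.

Answer: 5 3 4 0 1 6 2

Derivation:
Char counts: '$':1, 'a':1, 'c':1, 'f':1, 'l':1, 'n':1, 'o':1
C (first-col start): C('$')=0, C('a')=1, C('c')=2, C('f')=3, C('l')=4, C('n')=5, C('o')=6
L[0]='n': occ=0, LF[0]=C('n')+0=5+0=5
L[1]='f': occ=0, LF[1]=C('f')+0=3+0=3
L[2]='l': occ=0, LF[2]=C('l')+0=4+0=4
L[3]='$': occ=0, LF[3]=C('$')+0=0+0=0
L[4]='a': occ=0, LF[4]=C('a')+0=1+0=1
L[5]='o': occ=0, LF[5]=C('o')+0=6+0=6
L[6]='c': occ=0, LF[6]=C('c')+0=2+0=2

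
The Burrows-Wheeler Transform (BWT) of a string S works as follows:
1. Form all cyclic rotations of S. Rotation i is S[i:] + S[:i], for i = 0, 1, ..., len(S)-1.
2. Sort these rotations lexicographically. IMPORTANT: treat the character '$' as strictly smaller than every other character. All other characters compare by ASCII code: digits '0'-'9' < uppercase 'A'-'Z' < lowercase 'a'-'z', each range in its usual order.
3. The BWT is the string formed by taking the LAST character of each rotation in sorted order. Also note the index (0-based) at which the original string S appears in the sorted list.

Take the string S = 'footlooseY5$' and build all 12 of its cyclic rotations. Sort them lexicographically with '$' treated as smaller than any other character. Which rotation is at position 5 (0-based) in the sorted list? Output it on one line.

Answer: looseY5$foot

Derivation:
All 12 rotations (rotation i = S[i:]+S[:i]):
  rot[0] = footlooseY5$
  rot[1] = ootlooseY5$f
  rot[2] = otlooseY5$fo
  rot[3] = tlooseY5$foo
  rot[4] = looseY5$foot
  rot[5] = ooseY5$footl
  rot[6] = oseY5$footlo
  rot[7] = seY5$footloo
  rot[8] = eY5$footloos
  rot[9] = Y5$footloose
  rot[10] = 5$footlooseY
  rot[11] = $footlooseY5
Sorted (with $ < everything):
  sorted[0] = $footlooseY5
  sorted[1] = 5$footlooseY
  sorted[2] = Y5$footloose
  sorted[3] = eY5$footloos
  sorted[4] = footlooseY5$
  sorted[5] = looseY5$foot
  sorted[6] = ooseY5$footl
  sorted[7] = ootlooseY5$f
  sorted[8] = oseY5$footlo
  sorted[9] = otlooseY5$fo
  sorted[10] = seY5$footloo
  sorted[11] = tlooseY5$foo
sorted[5] = looseY5$foot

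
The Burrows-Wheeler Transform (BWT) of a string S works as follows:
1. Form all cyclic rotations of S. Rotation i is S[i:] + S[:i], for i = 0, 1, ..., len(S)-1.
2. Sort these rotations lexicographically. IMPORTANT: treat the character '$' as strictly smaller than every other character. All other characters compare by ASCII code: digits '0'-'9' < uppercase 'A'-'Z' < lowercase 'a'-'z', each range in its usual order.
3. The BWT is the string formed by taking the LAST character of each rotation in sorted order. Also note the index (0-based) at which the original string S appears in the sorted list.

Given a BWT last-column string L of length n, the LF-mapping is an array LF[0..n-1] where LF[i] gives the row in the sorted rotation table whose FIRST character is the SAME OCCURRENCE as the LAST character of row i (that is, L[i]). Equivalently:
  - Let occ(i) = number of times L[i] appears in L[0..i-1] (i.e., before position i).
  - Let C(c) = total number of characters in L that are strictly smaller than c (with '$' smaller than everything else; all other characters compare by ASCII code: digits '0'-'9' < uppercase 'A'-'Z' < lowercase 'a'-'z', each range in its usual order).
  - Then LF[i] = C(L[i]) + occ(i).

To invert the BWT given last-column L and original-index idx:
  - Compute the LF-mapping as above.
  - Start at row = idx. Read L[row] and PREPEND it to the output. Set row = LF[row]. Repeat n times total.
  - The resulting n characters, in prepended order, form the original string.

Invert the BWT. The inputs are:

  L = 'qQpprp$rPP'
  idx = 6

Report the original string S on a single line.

LF mapping: 7 3 4 5 8 6 0 9 1 2
Walk LF starting at row 6, prepending L[row]:
  step 1: row=6, L[6]='$', prepend. Next row=LF[6]=0
  step 2: row=0, L[0]='q', prepend. Next row=LF[0]=7
  step 3: row=7, L[7]='r', prepend. Next row=LF[7]=9
  step 4: row=9, L[9]='P', prepend. Next row=LF[9]=2
  step 5: row=2, L[2]='p', prepend. Next row=LF[2]=4
  step 6: row=4, L[4]='r', prepend. Next row=LF[4]=8
  step 7: row=8, L[8]='P', prepend. Next row=LF[8]=1
  step 8: row=1, L[1]='Q', prepend. Next row=LF[1]=3
  step 9: row=3, L[3]='p', prepend. Next row=LF[3]=5
  step 10: row=5, L[5]='p', prepend. Next row=LF[5]=6
Reversed output: ppQPrpPrq$

Answer: ppQPrpPrq$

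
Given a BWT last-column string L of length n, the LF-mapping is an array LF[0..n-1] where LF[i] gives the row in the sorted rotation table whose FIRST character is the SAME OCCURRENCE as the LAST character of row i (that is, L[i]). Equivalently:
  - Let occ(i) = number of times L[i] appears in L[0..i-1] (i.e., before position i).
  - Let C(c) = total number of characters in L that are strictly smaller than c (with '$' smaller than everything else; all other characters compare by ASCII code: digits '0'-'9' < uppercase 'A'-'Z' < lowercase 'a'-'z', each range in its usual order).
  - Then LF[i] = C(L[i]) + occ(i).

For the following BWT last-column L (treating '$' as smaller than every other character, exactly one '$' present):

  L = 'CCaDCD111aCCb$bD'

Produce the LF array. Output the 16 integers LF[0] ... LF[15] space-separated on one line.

Char counts: '$':1, '1':3, 'C':5, 'D':3, 'a':2, 'b':2
C (first-col start): C('$')=0, C('1')=1, C('C')=4, C('D')=9, C('a')=12, C('b')=14
L[0]='C': occ=0, LF[0]=C('C')+0=4+0=4
L[1]='C': occ=1, LF[1]=C('C')+1=4+1=5
L[2]='a': occ=0, LF[2]=C('a')+0=12+0=12
L[3]='D': occ=0, LF[3]=C('D')+0=9+0=9
L[4]='C': occ=2, LF[4]=C('C')+2=4+2=6
L[5]='D': occ=1, LF[5]=C('D')+1=9+1=10
L[6]='1': occ=0, LF[6]=C('1')+0=1+0=1
L[7]='1': occ=1, LF[7]=C('1')+1=1+1=2
L[8]='1': occ=2, LF[8]=C('1')+2=1+2=3
L[9]='a': occ=1, LF[9]=C('a')+1=12+1=13
L[10]='C': occ=3, LF[10]=C('C')+3=4+3=7
L[11]='C': occ=4, LF[11]=C('C')+4=4+4=8
L[12]='b': occ=0, LF[12]=C('b')+0=14+0=14
L[13]='$': occ=0, LF[13]=C('$')+0=0+0=0
L[14]='b': occ=1, LF[14]=C('b')+1=14+1=15
L[15]='D': occ=2, LF[15]=C('D')+2=9+2=11

Answer: 4 5 12 9 6 10 1 2 3 13 7 8 14 0 15 11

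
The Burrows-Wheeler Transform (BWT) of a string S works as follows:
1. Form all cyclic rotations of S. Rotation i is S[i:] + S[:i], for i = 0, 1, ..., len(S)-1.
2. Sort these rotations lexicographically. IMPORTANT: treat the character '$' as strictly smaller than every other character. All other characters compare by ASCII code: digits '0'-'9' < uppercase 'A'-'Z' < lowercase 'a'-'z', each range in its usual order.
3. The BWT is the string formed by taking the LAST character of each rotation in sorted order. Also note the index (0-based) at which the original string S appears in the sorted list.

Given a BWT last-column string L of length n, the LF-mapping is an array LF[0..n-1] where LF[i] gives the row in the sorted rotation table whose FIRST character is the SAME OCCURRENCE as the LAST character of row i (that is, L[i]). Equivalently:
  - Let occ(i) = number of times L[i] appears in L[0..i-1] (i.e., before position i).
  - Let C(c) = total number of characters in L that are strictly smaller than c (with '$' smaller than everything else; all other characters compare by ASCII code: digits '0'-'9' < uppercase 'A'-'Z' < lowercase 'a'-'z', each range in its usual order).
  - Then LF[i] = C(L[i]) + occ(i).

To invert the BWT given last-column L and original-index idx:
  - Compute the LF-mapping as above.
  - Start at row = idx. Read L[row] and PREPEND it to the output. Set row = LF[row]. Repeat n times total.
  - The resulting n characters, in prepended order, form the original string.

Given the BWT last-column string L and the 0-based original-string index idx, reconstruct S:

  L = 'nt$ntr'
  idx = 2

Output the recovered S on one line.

LF mapping: 1 4 0 2 5 3
Walk LF starting at row 2, prepending L[row]:
  step 1: row=2, L[2]='$', prepend. Next row=LF[2]=0
  step 2: row=0, L[0]='n', prepend. Next row=LF[0]=1
  step 3: row=1, L[1]='t', prepend. Next row=LF[1]=4
  step 4: row=4, L[4]='t', prepend. Next row=LF[4]=5
  step 5: row=5, L[5]='r', prepend. Next row=LF[5]=3
  step 6: row=3, L[3]='n', prepend. Next row=LF[3]=2
Reversed output: nrttn$

Answer: nrttn$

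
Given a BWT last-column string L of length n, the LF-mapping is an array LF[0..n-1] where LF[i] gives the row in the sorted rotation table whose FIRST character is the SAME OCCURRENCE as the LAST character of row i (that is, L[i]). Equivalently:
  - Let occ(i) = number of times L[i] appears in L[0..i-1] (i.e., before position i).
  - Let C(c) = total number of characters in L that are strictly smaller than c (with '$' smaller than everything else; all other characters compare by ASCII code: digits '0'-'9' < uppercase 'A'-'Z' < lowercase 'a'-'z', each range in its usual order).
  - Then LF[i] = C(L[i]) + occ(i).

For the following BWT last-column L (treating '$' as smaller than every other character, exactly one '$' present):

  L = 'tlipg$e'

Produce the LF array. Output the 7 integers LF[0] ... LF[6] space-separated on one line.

Char counts: '$':1, 'e':1, 'g':1, 'i':1, 'l':1, 'p':1, 't':1
C (first-col start): C('$')=0, C('e')=1, C('g')=2, C('i')=3, C('l')=4, C('p')=5, C('t')=6
L[0]='t': occ=0, LF[0]=C('t')+0=6+0=6
L[1]='l': occ=0, LF[1]=C('l')+0=4+0=4
L[2]='i': occ=0, LF[2]=C('i')+0=3+0=3
L[3]='p': occ=0, LF[3]=C('p')+0=5+0=5
L[4]='g': occ=0, LF[4]=C('g')+0=2+0=2
L[5]='$': occ=0, LF[5]=C('$')+0=0+0=0
L[6]='e': occ=0, LF[6]=C('e')+0=1+0=1

Answer: 6 4 3 5 2 0 1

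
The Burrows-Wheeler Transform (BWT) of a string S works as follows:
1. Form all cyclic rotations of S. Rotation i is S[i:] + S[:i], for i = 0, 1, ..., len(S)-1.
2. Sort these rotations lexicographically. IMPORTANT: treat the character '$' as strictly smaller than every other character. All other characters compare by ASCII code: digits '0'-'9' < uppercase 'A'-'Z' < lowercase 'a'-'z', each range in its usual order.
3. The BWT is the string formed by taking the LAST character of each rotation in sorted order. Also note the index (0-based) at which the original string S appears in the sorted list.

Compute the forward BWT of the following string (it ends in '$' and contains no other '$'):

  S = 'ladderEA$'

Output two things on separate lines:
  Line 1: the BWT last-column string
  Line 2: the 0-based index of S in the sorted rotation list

Answer: AErladd$e
7

Derivation:
All 9 rotations (rotation i = S[i:]+S[:i]):
  rot[0] = ladderEA$
  rot[1] = adderEA$l
  rot[2] = dderEA$la
  rot[3] = derEA$lad
  rot[4] = erEA$ladd
  rot[5] = rEA$ladde
  rot[6] = EA$ladder
  rot[7] = A$ladderE
  rot[8] = $ladderEA
Sorted (with $ < everything):
  sorted[0] = $ladderEA  (last char: 'A')
  sorted[1] = A$ladderE  (last char: 'E')
  sorted[2] = EA$ladder  (last char: 'r')
  sorted[3] = adderEA$l  (last char: 'l')
  sorted[4] = dderEA$la  (last char: 'a')
  sorted[5] = derEA$lad  (last char: 'd')
  sorted[6] = erEA$ladd  (last char: 'd')
  sorted[7] = ladderEA$  (last char: '$')
  sorted[8] = rEA$ladde  (last char: 'e')
Last column: AErladd$e
Original string S is at sorted index 7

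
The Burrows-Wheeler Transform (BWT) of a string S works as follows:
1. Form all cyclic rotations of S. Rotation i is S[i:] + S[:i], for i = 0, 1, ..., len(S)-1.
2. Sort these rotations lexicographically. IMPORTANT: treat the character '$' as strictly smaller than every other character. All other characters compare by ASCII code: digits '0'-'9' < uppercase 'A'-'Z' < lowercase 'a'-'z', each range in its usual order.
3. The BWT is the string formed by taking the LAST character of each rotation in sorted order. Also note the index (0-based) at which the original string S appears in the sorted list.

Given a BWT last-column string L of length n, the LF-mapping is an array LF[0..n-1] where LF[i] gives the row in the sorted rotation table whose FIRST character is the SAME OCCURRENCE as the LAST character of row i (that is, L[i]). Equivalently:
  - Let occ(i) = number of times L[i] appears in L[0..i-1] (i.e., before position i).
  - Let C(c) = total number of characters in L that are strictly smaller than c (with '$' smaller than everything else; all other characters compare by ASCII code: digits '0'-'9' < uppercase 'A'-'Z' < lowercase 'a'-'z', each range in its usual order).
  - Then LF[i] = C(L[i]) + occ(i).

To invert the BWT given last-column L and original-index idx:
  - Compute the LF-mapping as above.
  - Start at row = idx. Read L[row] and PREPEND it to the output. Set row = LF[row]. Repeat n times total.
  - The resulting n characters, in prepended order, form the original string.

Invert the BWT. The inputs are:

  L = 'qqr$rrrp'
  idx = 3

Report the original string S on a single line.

Answer: qprrrrq$

Derivation:
LF mapping: 2 3 4 0 5 6 7 1
Walk LF starting at row 3, prepending L[row]:
  step 1: row=3, L[3]='$', prepend. Next row=LF[3]=0
  step 2: row=0, L[0]='q', prepend. Next row=LF[0]=2
  step 3: row=2, L[2]='r', prepend. Next row=LF[2]=4
  step 4: row=4, L[4]='r', prepend. Next row=LF[4]=5
  step 5: row=5, L[5]='r', prepend. Next row=LF[5]=6
  step 6: row=6, L[6]='r', prepend. Next row=LF[6]=7
  step 7: row=7, L[7]='p', prepend. Next row=LF[7]=1
  step 8: row=1, L[1]='q', prepend. Next row=LF[1]=3
Reversed output: qprrrrq$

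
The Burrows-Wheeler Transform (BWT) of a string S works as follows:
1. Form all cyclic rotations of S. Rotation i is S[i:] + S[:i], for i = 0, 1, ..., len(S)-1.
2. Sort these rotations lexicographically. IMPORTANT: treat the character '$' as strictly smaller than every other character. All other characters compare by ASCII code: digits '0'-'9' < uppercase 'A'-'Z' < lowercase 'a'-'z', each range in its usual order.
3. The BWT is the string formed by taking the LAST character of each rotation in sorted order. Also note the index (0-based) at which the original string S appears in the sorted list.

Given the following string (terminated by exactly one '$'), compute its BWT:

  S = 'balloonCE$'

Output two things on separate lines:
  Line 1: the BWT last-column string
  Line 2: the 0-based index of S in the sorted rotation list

Answer: EnCb$alool
4

Derivation:
All 10 rotations (rotation i = S[i:]+S[:i]):
  rot[0] = balloonCE$
  rot[1] = alloonCE$b
  rot[2] = lloonCE$ba
  rot[3] = loonCE$bal
  rot[4] = oonCE$ball
  rot[5] = onCE$ballo
  rot[6] = nCE$balloo
  rot[7] = CE$balloon
  rot[8] = E$balloonC
  rot[9] = $balloonCE
Sorted (with $ < everything):
  sorted[0] = $balloonCE  (last char: 'E')
  sorted[1] = CE$balloon  (last char: 'n')
  sorted[2] = E$balloonC  (last char: 'C')
  sorted[3] = alloonCE$b  (last char: 'b')
  sorted[4] = balloonCE$  (last char: '$')
  sorted[5] = lloonCE$ba  (last char: 'a')
  sorted[6] = loonCE$bal  (last char: 'l')
  sorted[7] = nCE$balloo  (last char: 'o')
  sorted[8] = onCE$ballo  (last char: 'o')
  sorted[9] = oonCE$ball  (last char: 'l')
Last column: EnCb$alool
Original string S is at sorted index 4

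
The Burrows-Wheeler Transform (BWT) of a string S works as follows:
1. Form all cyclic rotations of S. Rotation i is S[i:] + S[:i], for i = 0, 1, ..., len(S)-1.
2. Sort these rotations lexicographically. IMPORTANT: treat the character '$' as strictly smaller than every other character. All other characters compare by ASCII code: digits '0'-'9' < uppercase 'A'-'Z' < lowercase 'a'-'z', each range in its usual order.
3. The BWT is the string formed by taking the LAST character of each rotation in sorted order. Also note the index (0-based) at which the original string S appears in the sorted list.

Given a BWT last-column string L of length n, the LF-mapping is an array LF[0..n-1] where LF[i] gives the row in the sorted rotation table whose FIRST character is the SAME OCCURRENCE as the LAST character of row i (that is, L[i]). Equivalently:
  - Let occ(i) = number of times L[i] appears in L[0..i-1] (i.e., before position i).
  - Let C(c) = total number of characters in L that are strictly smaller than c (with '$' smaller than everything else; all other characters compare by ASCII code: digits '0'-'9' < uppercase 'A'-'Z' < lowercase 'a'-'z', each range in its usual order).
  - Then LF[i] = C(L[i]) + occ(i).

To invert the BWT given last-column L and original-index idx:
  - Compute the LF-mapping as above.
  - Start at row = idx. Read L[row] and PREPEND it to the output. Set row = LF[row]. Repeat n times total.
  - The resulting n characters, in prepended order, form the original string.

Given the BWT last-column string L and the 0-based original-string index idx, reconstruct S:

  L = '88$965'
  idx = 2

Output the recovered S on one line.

Answer: 68598$

Derivation:
LF mapping: 3 4 0 5 2 1
Walk LF starting at row 2, prepending L[row]:
  step 1: row=2, L[2]='$', prepend. Next row=LF[2]=0
  step 2: row=0, L[0]='8', prepend. Next row=LF[0]=3
  step 3: row=3, L[3]='9', prepend. Next row=LF[3]=5
  step 4: row=5, L[5]='5', prepend. Next row=LF[5]=1
  step 5: row=1, L[1]='8', prepend. Next row=LF[1]=4
  step 6: row=4, L[4]='6', prepend. Next row=LF[4]=2
Reversed output: 68598$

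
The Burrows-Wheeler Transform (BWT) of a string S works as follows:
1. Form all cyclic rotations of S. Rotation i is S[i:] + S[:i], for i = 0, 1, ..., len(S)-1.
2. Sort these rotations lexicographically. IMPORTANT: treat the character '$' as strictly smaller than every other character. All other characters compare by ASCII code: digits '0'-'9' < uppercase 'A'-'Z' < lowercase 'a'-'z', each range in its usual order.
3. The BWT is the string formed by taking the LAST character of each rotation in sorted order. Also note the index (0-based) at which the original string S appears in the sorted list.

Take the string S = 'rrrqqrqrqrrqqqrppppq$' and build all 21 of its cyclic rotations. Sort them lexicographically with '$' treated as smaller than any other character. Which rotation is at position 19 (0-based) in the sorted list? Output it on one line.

All 21 rotations (rotation i = S[i:]+S[:i]):
  rot[0] = rrrqqrqrqrrqqqrppppq$
  rot[1] = rrqqrqrqrrqqqrppppq$r
  rot[2] = rqqrqrqrrqqqrppppq$rr
  rot[3] = qqrqrqrrqqqrppppq$rrr
  rot[4] = qrqrqrrqqqrppppq$rrrq
  rot[5] = rqrqrrqqqrppppq$rrrqq
  rot[6] = qrqrrqqqrppppq$rrrqqr
  rot[7] = rqrrqqqrppppq$rrrqqrq
  rot[8] = qrrqqqrppppq$rrrqqrqr
  rot[9] = rrqqqrppppq$rrrqqrqrq
  rot[10] = rqqqrppppq$rrrqqrqrqr
  rot[11] = qqqrppppq$rrrqqrqrqrr
  rot[12] = qqrppppq$rrrqqrqrqrrq
  rot[13] = qrppppq$rrrqqrqrqrrqq
  rot[14] = rppppq$rrrqqrqrqrrqqq
  rot[15] = ppppq$rrrqqrqrqrrqqqr
  rot[16] = pppq$rrrqqrqrqrrqqqrp
  rot[17] = ppq$rrrqqrqrqrrqqqrpp
  rot[18] = pq$rrrqqrqrqrrqqqrppp
  rot[19] = q$rrrqqrqrqrrqqqrpppp
  rot[20] = $rrrqqrqrqrrqqqrppppq
Sorted (with $ < everything):
  sorted[0] = $rrrqqrqrqrrqqqrppppq
  sorted[1] = ppppq$rrrqqrqrqrrqqqr
  sorted[2] = pppq$rrrqqrqrqrrqqqrp
  sorted[3] = ppq$rrrqqrqrqrrqqqrpp
  sorted[4] = pq$rrrqqrqrqrrqqqrppp
  sorted[5] = q$rrrqqrqrqrrqqqrpppp
  sorted[6] = qqqrppppq$rrrqqrqrqrr
  sorted[7] = qqrppppq$rrrqqrqrqrrq
  sorted[8] = qqrqrqrrqqqrppppq$rrr
  sorted[9] = qrppppq$rrrqqrqrqrrqq
  sorted[10] = qrqrqrrqqqrppppq$rrrq
  sorted[11] = qrqrrqqqrppppq$rrrqqr
  sorted[12] = qrrqqqrppppq$rrrqqrqr
  sorted[13] = rppppq$rrrqqrqrqrrqqq
  sorted[14] = rqqqrppppq$rrrqqrqrqr
  sorted[15] = rqqrqrqrrqqqrppppq$rr
  sorted[16] = rqrqrrqqqrppppq$rrrqq
  sorted[17] = rqrrqqqrppppq$rrrqqrq
  sorted[18] = rrqqqrppppq$rrrqqrqrq
  sorted[19] = rrqqrqrqrrqqqrppppq$r
  sorted[20] = rrrqqrqrqrrqqqrppppq$
sorted[19] = rrqqrqrqrrqqqrppppq$r

Answer: rrqqrqrqrrqqqrppppq$r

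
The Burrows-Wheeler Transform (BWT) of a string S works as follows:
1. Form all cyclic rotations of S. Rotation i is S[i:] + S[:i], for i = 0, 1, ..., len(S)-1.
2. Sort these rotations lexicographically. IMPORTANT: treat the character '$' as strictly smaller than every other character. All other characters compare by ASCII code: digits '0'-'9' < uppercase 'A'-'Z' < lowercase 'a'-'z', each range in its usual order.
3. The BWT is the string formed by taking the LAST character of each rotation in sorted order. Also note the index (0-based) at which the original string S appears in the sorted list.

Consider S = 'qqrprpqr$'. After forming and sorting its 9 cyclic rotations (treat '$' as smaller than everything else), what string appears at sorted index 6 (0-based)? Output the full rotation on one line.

Answer: r$qqrprpq

Derivation:
All 9 rotations (rotation i = S[i:]+S[:i]):
  rot[0] = qqrprpqr$
  rot[1] = qrprpqr$q
  rot[2] = rprpqr$qq
  rot[3] = prpqr$qqr
  rot[4] = rpqr$qqrp
  rot[5] = pqr$qqrpr
  rot[6] = qr$qqrprp
  rot[7] = r$qqrprpq
  rot[8] = $qqrprpqr
Sorted (with $ < everything):
  sorted[0] = $qqrprpqr
  sorted[1] = pqr$qqrpr
  sorted[2] = prpqr$qqr
  sorted[3] = qqrprpqr$
  sorted[4] = qr$qqrprp
  sorted[5] = qrprpqr$q
  sorted[6] = r$qqrprpq
  sorted[7] = rpqr$qqrp
  sorted[8] = rprpqr$qq
sorted[6] = r$qqrprpq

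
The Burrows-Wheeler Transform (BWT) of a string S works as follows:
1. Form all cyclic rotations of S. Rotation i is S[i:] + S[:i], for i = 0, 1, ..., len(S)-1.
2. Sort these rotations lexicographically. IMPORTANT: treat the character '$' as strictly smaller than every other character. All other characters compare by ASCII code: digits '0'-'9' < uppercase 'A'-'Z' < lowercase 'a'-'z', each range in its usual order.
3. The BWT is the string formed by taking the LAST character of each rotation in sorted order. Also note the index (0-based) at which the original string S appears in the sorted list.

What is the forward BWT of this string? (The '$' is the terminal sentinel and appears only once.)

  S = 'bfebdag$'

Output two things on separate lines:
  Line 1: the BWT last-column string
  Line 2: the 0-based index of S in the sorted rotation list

All 8 rotations (rotation i = S[i:]+S[:i]):
  rot[0] = bfebdag$
  rot[1] = febdag$b
  rot[2] = ebdag$bf
  rot[3] = bdag$bfe
  rot[4] = dag$bfeb
  rot[5] = ag$bfebd
  rot[6] = g$bfebda
  rot[7] = $bfebdag
Sorted (with $ < everything):
  sorted[0] = $bfebdag  (last char: 'g')
  sorted[1] = ag$bfebd  (last char: 'd')
  sorted[2] = bdag$bfe  (last char: 'e')
  sorted[3] = bfebdag$  (last char: '$')
  sorted[4] = dag$bfeb  (last char: 'b')
  sorted[5] = ebdag$bf  (last char: 'f')
  sorted[6] = febdag$b  (last char: 'b')
  sorted[7] = g$bfebda  (last char: 'a')
Last column: gde$bfba
Original string S is at sorted index 3

Answer: gde$bfba
3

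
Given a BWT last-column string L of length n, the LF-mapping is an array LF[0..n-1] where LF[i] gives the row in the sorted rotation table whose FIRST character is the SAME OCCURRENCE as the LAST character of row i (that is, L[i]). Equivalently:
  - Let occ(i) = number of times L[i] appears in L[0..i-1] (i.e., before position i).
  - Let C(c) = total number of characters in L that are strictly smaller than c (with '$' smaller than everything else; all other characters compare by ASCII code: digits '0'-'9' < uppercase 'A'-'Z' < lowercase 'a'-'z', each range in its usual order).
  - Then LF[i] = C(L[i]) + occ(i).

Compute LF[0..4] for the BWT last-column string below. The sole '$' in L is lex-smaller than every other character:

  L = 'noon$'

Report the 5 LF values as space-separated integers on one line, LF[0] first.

Char counts: '$':1, 'n':2, 'o':2
C (first-col start): C('$')=0, C('n')=1, C('o')=3
L[0]='n': occ=0, LF[0]=C('n')+0=1+0=1
L[1]='o': occ=0, LF[1]=C('o')+0=3+0=3
L[2]='o': occ=1, LF[2]=C('o')+1=3+1=4
L[3]='n': occ=1, LF[3]=C('n')+1=1+1=2
L[4]='$': occ=0, LF[4]=C('$')+0=0+0=0

Answer: 1 3 4 2 0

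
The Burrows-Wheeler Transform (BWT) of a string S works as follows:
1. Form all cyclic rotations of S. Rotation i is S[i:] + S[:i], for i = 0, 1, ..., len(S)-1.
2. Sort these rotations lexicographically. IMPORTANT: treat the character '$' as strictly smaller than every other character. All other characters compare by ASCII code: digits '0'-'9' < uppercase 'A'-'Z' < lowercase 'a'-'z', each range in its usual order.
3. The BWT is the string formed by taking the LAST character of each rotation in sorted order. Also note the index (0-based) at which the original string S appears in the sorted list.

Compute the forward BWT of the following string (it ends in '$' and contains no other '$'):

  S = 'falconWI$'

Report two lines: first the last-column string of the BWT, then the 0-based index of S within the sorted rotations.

Answer: IWnfl$aoc
5

Derivation:
All 9 rotations (rotation i = S[i:]+S[:i]):
  rot[0] = falconWI$
  rot[1] = alconWI$f
  rot[2] = lconWI$fa
  rot[3] = conWI$fal
  rot[4] = onWI$falc
  rot[5] = nWI$falco
  rot[6] = WI$falcon
  rot[7] = I$falconW
  rot[8] = $falconWI
Sorted (with $ < everything):
  sorted[0] = $falconWI  (last char: 'I')
  sorted[1] = I$falconW  (last char: 'W')
  sorted[2] = WI$falcon  (last char: 'n')
  sorted[3] = alconWI$f  (last char: 'f')
  sorted[4] = conWI$fal  (last char: 'l')
  sorted[5] = falconWI$  (last char: '$')
  sorted[6] = lconWI$fa  (last char: 'a')
  sorted[7] = nWI$falco  (last char: 'o')
  sorted[8] = onWI$falc  (last char: 'c')
Last column: IWnfl$aoc
Original string S is at sorted index 5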